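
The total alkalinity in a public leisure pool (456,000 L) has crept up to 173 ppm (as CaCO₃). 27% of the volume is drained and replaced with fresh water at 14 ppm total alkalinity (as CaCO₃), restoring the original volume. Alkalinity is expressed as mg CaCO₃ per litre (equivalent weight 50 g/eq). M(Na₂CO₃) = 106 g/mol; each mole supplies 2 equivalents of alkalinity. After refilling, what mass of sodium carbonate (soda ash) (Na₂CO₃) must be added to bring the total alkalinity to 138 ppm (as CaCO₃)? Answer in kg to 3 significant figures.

After draining 27% and refilling: 173 × 0.73 + 14 × 0.27 = 130.07 ppm.
Deficit to target: 138 − 130.07 = 7.93 mg/L.
As CaCO₃: 7.93 mg/L × 456,000 L = 3616 g; ÷ 50 g/eq ÷ 2 = 36.16 mol Na₂CO₃.
Mass: 36.16 × 106 = 3833 g.

3.83 kg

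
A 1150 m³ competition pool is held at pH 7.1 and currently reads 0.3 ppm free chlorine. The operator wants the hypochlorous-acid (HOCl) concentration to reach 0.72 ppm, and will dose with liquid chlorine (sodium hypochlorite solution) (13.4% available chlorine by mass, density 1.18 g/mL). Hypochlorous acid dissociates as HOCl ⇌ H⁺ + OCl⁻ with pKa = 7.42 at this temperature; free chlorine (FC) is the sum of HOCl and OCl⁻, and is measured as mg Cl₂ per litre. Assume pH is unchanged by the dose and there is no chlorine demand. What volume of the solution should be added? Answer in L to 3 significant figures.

Volume: 1150 m³ = 1,150,000 L.
[OCl⁻]/[HOCl] = 10^(pH − pKa) = 10^(7.1 − 7.42) = 0.4786; fraction as HOCl = 1/(1 + 0.4786) = 0.6763.
Free chlorine required for 0.72 ppm HOCl: 0.72 / 0.6763 = 1.065 ppm.
FC to add: 1.065 − 0.3 = 0.7646 mg/L as Cl₂.
Cl₂ equivalent: 0.7646 mg/L × 1,150,000 L = 879.3 g.
Product at 13.4% available Cl: 879.3 / 0.134 = 6562 g.
Volume: 6562 g ÷ 1.18 g/mL = 5561 mL.

5.56 L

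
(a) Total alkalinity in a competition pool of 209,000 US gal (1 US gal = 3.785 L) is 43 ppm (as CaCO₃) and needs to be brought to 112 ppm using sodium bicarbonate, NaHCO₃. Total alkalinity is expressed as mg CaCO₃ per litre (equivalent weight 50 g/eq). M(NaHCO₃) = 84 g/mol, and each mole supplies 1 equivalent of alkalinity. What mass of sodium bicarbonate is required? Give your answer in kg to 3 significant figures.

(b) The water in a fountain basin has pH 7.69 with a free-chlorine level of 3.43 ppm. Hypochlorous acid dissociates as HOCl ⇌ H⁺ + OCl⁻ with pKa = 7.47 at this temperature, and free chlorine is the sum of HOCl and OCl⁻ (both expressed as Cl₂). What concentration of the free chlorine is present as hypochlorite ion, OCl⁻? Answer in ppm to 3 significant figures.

(a) Volume: 209,000 US gal × 3.785 L/gal = 791,065 L.
(a) Alkalinity to add: (112 − 43) = 69 mg/L as CaCO₃ × 791,065 L = 54,580 g as CaCO₃.
(a) Equivalents: 54,580 g ÷ 50 g/eq = 1092 eq.
(a) NaHCO₃ supplies 1 eq per mole → 1092 mol.
(a) Mass: 1092 mol × 84 g/mol = 91,700 g.

(b) [OCl⁻]/[HOCl] = 10^(pH − pKa) = 10^(7.69 − 7.47) = 10^0.22 = 1.66.
(b) Fraction as HOCl = 1 / (1 + 1.66) = 0.376.
(b) OCl⁻ = (1 − 0.376) × 3.43 ppm = 2.14 ppm.

(a) 91.7 kg; (b) 2.14 ppm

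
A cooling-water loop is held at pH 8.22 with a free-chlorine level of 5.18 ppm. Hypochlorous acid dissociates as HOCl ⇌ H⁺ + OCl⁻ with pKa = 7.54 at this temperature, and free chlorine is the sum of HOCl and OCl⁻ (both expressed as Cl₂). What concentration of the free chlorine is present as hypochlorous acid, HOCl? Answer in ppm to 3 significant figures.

0.895 ppm

[OCl⁻]/[HOCl] = 10^(pH − pKa) = 10^(8.22 − 7.54) = 10^0.68 = 4.786.
Fraction as HOCl = 1 / (1 + 4.786) = 0.1728.
HOCl = 0.1728 × 5.18 ppm = 0.8952 ppm.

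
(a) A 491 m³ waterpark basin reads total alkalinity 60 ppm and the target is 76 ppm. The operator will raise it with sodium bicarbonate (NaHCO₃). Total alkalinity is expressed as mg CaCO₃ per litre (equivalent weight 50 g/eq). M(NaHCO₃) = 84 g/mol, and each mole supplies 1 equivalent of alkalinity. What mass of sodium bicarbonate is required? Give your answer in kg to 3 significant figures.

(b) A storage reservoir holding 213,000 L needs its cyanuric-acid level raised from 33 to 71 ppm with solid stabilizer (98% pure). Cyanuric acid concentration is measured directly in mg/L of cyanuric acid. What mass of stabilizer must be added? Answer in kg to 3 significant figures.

(a) 13.2 kg; (b) 8.26 kg

(a) Volume: 491 m³ = 491,000 L.
(a) Alkalinity to add: (76 − 60) = 16 mg/L as CaCO₃ × 491,000 L = 7856 g as CaCO₃.
(a) Equivalents: 7856 g ÷ 50 g/eq = 157.1 eq.
(a) NaHCO₃ supplies 1 eq per mole → 157.1 mol.
(a) Mass: 157.1 mol × 84 g/mol = 13,200 g.

(b) CYA to add: (71 − 33) = 38 mg/L × 213,000 L = 8094 g cyanuric acid.
(b) At 98% purity: 8094 / 0.98 = 8259 g product.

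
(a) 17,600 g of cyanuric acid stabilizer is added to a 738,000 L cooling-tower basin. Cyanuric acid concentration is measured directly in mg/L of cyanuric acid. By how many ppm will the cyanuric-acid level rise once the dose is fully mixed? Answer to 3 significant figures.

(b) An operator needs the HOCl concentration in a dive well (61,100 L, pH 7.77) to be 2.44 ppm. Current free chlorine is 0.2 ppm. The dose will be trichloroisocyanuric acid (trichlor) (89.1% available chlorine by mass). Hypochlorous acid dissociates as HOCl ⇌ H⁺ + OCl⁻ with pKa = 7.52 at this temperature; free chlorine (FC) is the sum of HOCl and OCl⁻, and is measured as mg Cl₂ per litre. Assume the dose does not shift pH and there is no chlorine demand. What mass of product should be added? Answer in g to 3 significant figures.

(a) 23.8 ppm; (b) 451 g

(a) Rise: 17,600 g / 738,000 L × 1000 = 23.85 mg/L.

(b) [OCl⁻]/[HOCl] = 10^(pH − pKa) = 10^(7.77 − 7.52) = 1.778; fraction as HOCl = 1/(1 + 1.778) = 0.3599.
(b) Free chlorine required for 2.44 ppm HOCl: 2.44 / 0.3599 = 6.779 ppm.
(b) FC to add: 6.779 − 0.2 = 6.579 mg/L as Cl₂.
(b) Cl₂ equivalent: 6.579 mg/L × 61,100 L = 402 g.
(b) Product at 89.1% available Cl: 402 / 0.891 = 451.2 g.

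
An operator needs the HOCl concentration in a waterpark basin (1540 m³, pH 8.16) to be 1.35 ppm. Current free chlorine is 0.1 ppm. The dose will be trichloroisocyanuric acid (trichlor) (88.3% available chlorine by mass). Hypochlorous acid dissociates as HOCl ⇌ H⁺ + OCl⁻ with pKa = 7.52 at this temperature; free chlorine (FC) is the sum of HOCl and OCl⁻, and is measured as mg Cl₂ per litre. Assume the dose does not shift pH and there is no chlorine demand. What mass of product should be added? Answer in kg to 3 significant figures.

Volume: 1540 m³ = 1,540,000 L.
[OCl⁻]/[HOCl] = 10^(pH − pKa) = 10^(8.16 − 7.52) = 4.365; fraction as HOCl = 1/(1 + 4.365) = 0.1864.
Free chlorine required for 1.35 ppm HOCl: 1.35 / 0.1864 = 7.243 ppm.
FC to add: 7.243 − 0.1 = 7.143 mg/L as Cl₂.
Cl₂ equivalent: 7.143 mg/L × 1,540,000 L = 11,000 g.
Product at 88.3% available Cl: 11,000 / 0.883 = 12,460 g.

12.5 kg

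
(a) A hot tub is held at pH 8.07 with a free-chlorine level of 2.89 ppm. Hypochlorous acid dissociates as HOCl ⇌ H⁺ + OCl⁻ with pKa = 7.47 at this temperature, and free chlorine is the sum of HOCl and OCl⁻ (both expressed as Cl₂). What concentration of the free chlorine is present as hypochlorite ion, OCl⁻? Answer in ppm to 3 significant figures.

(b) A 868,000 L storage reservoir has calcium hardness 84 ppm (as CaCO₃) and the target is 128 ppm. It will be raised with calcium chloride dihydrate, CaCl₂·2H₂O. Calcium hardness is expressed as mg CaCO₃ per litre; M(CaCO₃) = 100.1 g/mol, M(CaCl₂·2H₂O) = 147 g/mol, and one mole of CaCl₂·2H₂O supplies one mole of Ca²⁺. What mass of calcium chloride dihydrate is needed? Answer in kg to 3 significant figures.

(a) [OCl⁻]/[HOCl] = 10^(pH − pKa) = 10^(8.07 − 7.47) = 10^0.60 = 3.981.
(a) Fraction as HOCl = 1 / (1 + 3.981) = 0.2008.
(a) OCl⁻ = (1 − 0.2008) × 2.89 ppm = 2.31 ppm.

(b) Hardness to add: (128 − 84) = 44 mg/L as CaCO₃ × 868,000 L = 38,190 g as CaCO₃.
(b) Moles of Ca²⁺ (1 mol Ca²⁺ ≡ 1 mol CaCO₃): 38,190 / 100.1 g/mol = 381.5 mol.
(b) Mass of CaCl₂·2H₂O: 381.5 × 147 = 56,090 g.

(a) 2.31 ppm; (b) 56.1 kg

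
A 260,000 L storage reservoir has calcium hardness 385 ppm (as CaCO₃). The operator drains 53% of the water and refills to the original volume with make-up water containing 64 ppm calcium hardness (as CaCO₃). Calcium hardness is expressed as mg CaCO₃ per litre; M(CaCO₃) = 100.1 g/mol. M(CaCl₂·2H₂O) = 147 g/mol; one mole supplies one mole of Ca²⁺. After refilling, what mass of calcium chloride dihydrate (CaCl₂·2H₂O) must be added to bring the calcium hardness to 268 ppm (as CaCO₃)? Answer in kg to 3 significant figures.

After draining 53% and refilling: 385 × 0.47 + 64 × 0.53 = 214.87 ppm.
Deficit to target: 268 − 214.87 = 53.13 mg/L.
As CaCO₃: 53.13 mg/L × 260,000 L = 13,810 g; ÷ 100.1 = 138 mol Ca²⁺.
Mass: 138 × 147 = 20,290 g.

20.3 kg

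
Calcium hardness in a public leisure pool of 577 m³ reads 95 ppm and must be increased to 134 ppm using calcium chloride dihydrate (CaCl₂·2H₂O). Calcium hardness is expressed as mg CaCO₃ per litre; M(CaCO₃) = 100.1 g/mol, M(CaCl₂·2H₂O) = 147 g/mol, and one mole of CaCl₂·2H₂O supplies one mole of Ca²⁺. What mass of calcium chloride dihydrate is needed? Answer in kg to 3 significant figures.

33.0 kg

Volume: 577 m³ = 577,000 L.
Hardness to add: (134 − 95) = 39 mg/L as CaCO₃ × 577,000 L = 22,500 g as CaCO₃.
Moles of Ca²⁺ (1 mol Ca²⁺ ≡ 1 mol CaCO₃): 22,500 / 100.1 g/mol = 224.8 mol.
Mass of CaCl₂·2H₂O: 224.8 × 147 = 33,050 g.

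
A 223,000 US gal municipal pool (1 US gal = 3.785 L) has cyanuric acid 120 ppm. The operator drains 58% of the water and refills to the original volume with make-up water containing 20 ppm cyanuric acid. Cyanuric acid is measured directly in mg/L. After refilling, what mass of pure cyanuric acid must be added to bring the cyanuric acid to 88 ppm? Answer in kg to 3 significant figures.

Volume: 223,000 US gal × 3.785 L/gal = 844,055 L.
After draining 58% and refilling: 120 × 0.42 + 20 × 0.58 = 62 ppm.
Deficit to target: 88 − 62 = 26 mg/L.
Mass: 26 mg/L × 844,055 L = 21,950 g cyanuric acid.

21.9 kg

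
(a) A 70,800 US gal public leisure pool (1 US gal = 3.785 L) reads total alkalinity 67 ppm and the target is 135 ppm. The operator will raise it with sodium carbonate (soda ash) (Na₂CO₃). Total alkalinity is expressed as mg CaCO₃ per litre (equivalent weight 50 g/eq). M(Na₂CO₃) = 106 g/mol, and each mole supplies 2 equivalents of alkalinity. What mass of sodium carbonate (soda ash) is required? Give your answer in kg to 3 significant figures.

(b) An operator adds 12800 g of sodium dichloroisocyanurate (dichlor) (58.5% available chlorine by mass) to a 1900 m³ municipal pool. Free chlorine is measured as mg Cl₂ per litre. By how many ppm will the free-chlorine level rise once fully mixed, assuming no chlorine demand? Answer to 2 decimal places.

(a) Volume: 70,800 US gal × 3.785 L/gal = 267,978 L.
(a) Alkalinity to add: (135 − 67) = 68 mg/L as CaCO₃ × 267,978 L = 18,220 g as CaCO₃.
(a) Equivalents: 18,220 g ÷ 50 g/eq = 364.5 eq.
(a) Each mole of Na₂CO₃ supplies 2 eq, so 364.5 / 2 = 182.2 mol.
(a) Mass: 182.2 mol × 106 g/mol = 19,320 g.

(b) Volume: 1900 m³ = 1,900,000 L.
(b) Available chlorine delivered: 12,800 g × 0.585 = 7488 g as Cl₂.
(b) Concentration rise: 7488 g / 1,900,000 L = 3.941 mg/L = 3.94 ppm.

(a) 19.3 kg; (b) 3.94 ppm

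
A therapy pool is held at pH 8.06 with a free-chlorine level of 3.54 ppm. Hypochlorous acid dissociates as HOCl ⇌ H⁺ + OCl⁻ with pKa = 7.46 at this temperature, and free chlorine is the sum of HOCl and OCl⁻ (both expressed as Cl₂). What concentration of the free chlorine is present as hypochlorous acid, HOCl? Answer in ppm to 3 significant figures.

0.711 ppm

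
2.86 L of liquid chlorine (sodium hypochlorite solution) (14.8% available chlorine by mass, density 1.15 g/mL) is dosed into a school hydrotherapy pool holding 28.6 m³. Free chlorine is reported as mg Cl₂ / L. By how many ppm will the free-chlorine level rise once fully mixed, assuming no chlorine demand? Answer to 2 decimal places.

17.02 ppm

Volume: 28.6 m³ = 28,600 L.
Mass of solution: 2.86 L × 1000 mL/L × 1.15 g/mL = 3289 g.
Available chlorine delivered: 3289 g × 0.148 = 486.8 g as Cl₂.
Concentration rise: 486.8 g / 28,600 L = 17.02 mg/L = 17.02 ppm.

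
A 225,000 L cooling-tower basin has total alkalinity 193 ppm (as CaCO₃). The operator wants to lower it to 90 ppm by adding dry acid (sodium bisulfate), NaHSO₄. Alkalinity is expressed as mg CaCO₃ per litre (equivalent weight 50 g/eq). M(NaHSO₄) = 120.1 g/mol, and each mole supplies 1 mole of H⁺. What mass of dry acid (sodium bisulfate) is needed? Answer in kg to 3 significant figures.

55.7 kg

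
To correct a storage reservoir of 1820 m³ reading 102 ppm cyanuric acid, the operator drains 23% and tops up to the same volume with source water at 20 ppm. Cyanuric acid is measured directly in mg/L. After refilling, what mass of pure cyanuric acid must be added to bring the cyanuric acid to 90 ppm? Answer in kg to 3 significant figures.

12.5 kg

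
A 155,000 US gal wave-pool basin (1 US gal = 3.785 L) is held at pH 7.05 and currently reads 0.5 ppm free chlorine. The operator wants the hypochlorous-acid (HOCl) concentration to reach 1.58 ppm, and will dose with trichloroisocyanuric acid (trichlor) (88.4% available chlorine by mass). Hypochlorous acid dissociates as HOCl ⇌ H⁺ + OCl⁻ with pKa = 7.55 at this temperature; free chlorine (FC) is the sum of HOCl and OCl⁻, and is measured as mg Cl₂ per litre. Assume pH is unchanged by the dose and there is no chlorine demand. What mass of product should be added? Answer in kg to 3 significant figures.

1.05 kg

Volume: 155,000 US gal × 3.785 L/gal = 586,675 L.
[OCl⁻]/[HOCl] = 10^(pH − pKa) = 10^(7.05 − 7.55) = 0.3162; fraction as HOCl = 1/(1 + 0.3162) = 0.7597.
Free chlorine required for 1.58 ppm HOCl: 1.58 / 0.7597 = 2.08 ppm.
FC to add: 2.08 − 0.5 = 1.58 mg/L as Cl₂.
Cl₂ equivalent: 1.58 mg/L × 586,675 L = 926.7 g.
Product at 88.4% available Cl: 926.7 / 0.884 = 1048 g.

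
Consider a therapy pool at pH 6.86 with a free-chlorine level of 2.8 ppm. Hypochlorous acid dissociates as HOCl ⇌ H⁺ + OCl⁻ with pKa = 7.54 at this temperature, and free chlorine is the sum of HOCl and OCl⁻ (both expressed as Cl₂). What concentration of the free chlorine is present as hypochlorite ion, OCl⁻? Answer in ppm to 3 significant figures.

0.484 ppm

[OCl⁻]/[HOCl] = 10^(pH − pKa) = 10^(6.86 − 7.54) = 10^-0.68 = 0.2089.
Fraction as HOCl = 1 / (1 + 0.2089) = 0.8272.
OCl⁻ = (1 − 0.8272) × 2.8 ppm = 0.4839 ppm.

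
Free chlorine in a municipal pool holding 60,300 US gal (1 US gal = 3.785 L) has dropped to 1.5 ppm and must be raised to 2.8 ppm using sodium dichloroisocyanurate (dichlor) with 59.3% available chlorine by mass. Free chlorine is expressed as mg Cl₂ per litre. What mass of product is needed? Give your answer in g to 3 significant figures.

500 g

Volume: 60,300 US gal × 3.785 L/gal = 228,236 L.
Chlorine deficit: 2.8 − 1.5 = 1.3 ppm = 1.3 mg/L as Cl₂.
Cl₂ equivalent needed: 1.3 mg/L × 228,236 L = 296,700 mg = 296.7 g.
Product at 59.3% available chlorine: 296.7 / 0.593 = 500.3 g.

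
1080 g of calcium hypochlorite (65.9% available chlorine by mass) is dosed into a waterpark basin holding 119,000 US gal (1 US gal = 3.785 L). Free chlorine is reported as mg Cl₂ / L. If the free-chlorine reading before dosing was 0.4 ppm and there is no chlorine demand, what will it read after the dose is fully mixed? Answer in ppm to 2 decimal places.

Volume: 119,000 US gal × 3.785 L/gal = 450,415 L.
Available chlorine delivered: 1080 g × 0.659 = 711.7 g as Cl₂.
Concentration rise: 711.7 g / 450,415 L = 1.58 mg/L = 1.58 ppm.
Final FC: 0.4 + 1.58 = 1.98 ppm.

1.98 ppm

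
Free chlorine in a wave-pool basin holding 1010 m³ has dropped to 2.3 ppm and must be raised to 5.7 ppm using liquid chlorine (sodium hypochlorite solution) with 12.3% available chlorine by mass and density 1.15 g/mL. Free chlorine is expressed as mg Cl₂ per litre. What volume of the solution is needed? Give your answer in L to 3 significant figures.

24.3 L

Volume: 1010 m³ = 1,010,000 L.
Chlorine deficit: 5.7 − 2.3 = 3.4 ppm = 3.4 mg/L as Cl₂.
Cl₂ equivalent needed: 3.4 mg/L × 1,010,000 L = 3,434,000 mg = 3434 g.
Product at 12.3% available chlorine: 3434 / 0.123 = 27,920 g.
Volume at density 1.15 g/mL: 27,920 g ÷ 1.15 g/mL = 24,280 mL.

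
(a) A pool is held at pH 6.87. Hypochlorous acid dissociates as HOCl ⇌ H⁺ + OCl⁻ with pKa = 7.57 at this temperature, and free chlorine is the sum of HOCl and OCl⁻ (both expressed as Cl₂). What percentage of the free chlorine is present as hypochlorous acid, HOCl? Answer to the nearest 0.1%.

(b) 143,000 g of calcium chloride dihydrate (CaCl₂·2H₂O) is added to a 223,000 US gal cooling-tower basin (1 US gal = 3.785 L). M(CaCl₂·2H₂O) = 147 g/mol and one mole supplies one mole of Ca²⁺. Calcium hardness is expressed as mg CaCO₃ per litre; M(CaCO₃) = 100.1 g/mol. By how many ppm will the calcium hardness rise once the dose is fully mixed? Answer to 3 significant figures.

(a) 83.4%; (b) 115 ppm

(a) [OCl⁻]/[HOCl] = 10^(pH − pKa) = 10^(6.87 − 7.57) = 10^-0.70 = 0.1995.
(a) Fraction as HOCl = 1 / (1 + 0.1995) = 0.8337.

(b) Volume: 223,000 US gal × 3.785 L/gal = 844,055 L.
(b) Moles of Ca²⁺: 143,000 g ÷ 147 g/mol = 972.8 mol.
(b) As CaCO₃: 972.8 mol × 100.1 g/mol = 97,380 g.
(b) Rise: 97,380 g / 844,055 L × 1000 = 115.4 mg/L.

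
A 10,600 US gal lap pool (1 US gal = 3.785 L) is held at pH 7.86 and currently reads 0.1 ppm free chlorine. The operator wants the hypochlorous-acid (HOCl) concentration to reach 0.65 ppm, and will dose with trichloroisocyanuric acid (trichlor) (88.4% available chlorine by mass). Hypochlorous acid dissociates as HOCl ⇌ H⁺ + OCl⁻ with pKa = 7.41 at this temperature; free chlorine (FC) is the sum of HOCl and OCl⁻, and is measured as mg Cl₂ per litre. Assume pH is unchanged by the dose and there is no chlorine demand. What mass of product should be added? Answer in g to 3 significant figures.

108 g

Volume: 10,600 US gal × 3.785 L/gal = 40,121 L.
[OCl⁻]/[HOCl] = 10^(pH − pKa) = 10^(7.86 − 7.41) = 2.818; fraction as HOCl = 1/(1 + 2.818) = 0.2619.
Free chlorine required for 0.65 ppm HOCl: 0.65 / 0.2619 = 2.482 ppm.
FC to add: 2.482 − 0.1 = 2.382 mg/L as Cl₂.
Cl₂ equivalent: 2.382 mg/L × 40,121 L = 95.57 g.
Product at 88.4% available Cl: 95.57 / 0.884 = 108.1 g.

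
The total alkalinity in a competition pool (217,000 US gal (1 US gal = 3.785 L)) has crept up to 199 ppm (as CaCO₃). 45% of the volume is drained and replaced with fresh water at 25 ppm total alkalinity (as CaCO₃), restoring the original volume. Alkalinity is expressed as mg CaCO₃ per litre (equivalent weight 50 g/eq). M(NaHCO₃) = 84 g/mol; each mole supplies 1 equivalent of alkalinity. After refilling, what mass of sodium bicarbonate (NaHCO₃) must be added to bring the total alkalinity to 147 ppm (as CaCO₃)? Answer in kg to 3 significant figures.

Volume: 217,000 US gal × 3.785 L/gal = 821,345 L.
After draining 45% and refilling: 199 × 0.55 + 25 × 0.45 = 120.7 ppm.
Deficit to target: 147 − 120.7 = 26.3 mg/L.
As CaCO₃: 26.3 mg/L × 821,345 L = 21,600 g; ÷ 50 g/eq ÷ 1 = 432 mol NaHCO₃.
Mass: 432 × 84 = 36,290 g.

36.3 kg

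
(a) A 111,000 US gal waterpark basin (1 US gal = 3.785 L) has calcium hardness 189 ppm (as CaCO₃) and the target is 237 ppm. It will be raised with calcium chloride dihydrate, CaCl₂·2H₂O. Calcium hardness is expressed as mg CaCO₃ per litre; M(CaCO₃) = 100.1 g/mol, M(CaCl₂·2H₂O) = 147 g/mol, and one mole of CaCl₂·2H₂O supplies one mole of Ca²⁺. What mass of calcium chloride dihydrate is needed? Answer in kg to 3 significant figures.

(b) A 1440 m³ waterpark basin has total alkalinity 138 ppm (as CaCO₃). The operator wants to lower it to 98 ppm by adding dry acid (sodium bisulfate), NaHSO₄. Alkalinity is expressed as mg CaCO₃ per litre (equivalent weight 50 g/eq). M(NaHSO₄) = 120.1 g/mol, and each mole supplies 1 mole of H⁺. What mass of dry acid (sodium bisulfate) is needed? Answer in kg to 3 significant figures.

(a) 29.6 kg; (b) 138 kg

(a) Volume: 111,000 US gal × 3.785 L/gal = 420,135 L.
(a) Hardness to add: (237 − 189) = 48 mg/L as CaCO₃ × 420,135 L = 20,170 g as CaCO₃.
(a) Moles of Ca²⁺ (1 mol Ca²⁺ ≡ 1 mol CaCO₃): 20,170 / 100.1 g/mol = 201.5 mol.
(a) Mass of CaCl₂·2H₂O: 201.5 × 147 = 29,620 g.

(b) Volume: 1440 m³ = 1,440,000 L.
(b) Alkalinity to neutralize: (138 − 98) = 40 mg/L as CaCO₃ × 1,440,000 L = 57,600 g as CaCO₃.
(b) Equivalents of H⁺ required: 57,600 ÷ 50 g/eq = 1152 eq = 1152 mol NaHSO₄.
(b) Mass of NaHSO₄: 1152 × 120.1 = 138,400 g.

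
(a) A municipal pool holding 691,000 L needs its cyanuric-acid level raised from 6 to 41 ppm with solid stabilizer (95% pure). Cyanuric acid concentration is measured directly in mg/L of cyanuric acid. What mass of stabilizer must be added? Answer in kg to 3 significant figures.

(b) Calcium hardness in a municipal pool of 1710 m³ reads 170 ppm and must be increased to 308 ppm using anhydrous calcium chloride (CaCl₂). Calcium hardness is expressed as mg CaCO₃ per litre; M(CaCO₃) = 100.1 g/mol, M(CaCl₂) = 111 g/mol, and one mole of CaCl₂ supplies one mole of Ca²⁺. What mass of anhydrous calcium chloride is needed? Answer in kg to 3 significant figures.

(a) 25.5 kg; (b) 262 kg

(a) CYA to add: (41 − 6) = 35 mg/L × 691,000 L = 24,180 g cyanuric acid.
(a) At 95% purity: 24,180 / 0.95 = 25,460 g product.

(b) Volume: 1710 m³ = 1,710,000 L.
(b) Hardness to add: (308 − 170) = 138 mg/L as CaCO₃ × 1,710,000 L = 236,000 g as CaCO₃.
(b) Moles of Ca²⁺ (1 mol Ca²⁺ ≡ 1 mol CaCO₃): 236,000 / 100.1 g/mol = 2357 mol.
(b) Mass of CaCl₂: 2357 × 111 = 261,700 g.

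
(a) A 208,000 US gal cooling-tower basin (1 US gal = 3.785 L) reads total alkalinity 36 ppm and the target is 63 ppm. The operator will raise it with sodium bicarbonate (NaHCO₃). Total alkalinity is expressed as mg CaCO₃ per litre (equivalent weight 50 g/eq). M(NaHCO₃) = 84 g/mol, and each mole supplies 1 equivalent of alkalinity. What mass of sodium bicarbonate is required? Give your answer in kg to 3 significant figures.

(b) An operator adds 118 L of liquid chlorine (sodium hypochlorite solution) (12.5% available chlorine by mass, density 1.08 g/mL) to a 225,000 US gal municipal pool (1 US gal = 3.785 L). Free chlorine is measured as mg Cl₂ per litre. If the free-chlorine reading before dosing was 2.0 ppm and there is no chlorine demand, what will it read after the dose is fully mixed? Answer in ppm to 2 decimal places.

(a) Volume: 208,000 US gal × 3.785 L/gal = 787,280 L.
(a) Alkalinity to add: (63 − 36) = 27 mg/L as CaCO₃ × 787,280 L = 21,260 g as CaCO₃.
(a) Equivalents: 21,260 g ÷ 50 g/eq = 425.1 eq.
(a) NaHCO₃ supplies 1 eq per mole → 425.1 mol.
(a) Mass: 425.1 mol × 84 g/mol = 35,710 g.

(b) Volume: 225,000 US gal × 3.785 L/gal = 851,625 L.
(b) Mass of solution: 118 L × 1000 mL/L × 1.08 g/mL = 127,400 g.
(b) Available chlorine delivered: 127,400 g × 0.125 = 15,930 g as Cl₂.
(b) Concentration rise: 15,930 g / 851,625 L = 18.71 mg/L = 18.71 ppm.
(b) Final FC: 2.0 + 18.71 = 20.71 ppm.

(a) 35.7 kg; (b) 20.71 ppm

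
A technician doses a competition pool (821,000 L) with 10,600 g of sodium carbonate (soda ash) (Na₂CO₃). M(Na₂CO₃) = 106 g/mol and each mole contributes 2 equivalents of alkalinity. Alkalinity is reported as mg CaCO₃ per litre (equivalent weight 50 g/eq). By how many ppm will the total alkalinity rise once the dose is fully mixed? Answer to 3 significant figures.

12.2 ppm

Moles of Na₂CO₃: 10,600 g ÷ 106 g/mol = 100 mol → 200 eq of alkalinity.
As CaCO₃: 200 eq × 50 g/eq = 10,000 g.
Rise: 10,000 g / 821,000 L × 1000 = 12.18 mg/L.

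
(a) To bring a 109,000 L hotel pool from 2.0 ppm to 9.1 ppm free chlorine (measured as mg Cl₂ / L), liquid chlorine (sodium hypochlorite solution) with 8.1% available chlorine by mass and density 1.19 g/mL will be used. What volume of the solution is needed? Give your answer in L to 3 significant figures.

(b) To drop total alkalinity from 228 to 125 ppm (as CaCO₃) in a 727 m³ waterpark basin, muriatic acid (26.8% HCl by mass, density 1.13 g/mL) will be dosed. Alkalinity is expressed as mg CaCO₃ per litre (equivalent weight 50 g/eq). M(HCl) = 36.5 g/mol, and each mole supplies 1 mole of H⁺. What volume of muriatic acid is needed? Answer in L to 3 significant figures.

(a) 8.03 L; (b) 181 L

(a) Chlorine deficit: 9.1 − 2.0 = 7.1 ppm = 7.1 mg/L as Cl₂.
(a) Cl₂ equivalent needed: 7.1 mg/L × 109,000 L = 773,900 mg = 773.9 g.
(a) Product at 8.1% available chlorine: 773.9 / 0.081 = 9554 g.
(a) Volume at density 1.19 g/mL: 9554 g ÷ 1.19 g/mL = 8029 mL.

(b) Volume: 727 m³ = 727,000 L.
(b) Alkalinity to neutralize: (228 − 125) = 103 mg/L as CaCO₃ × 727,000 L = 74,880 g as CaCO₃.
(b) Equivalents of H⁺ required: 74,880 ÷ 50 g/eq = 1498 eq = 1498 mol HCl.
(b) Mass of HCl: 1498 × 36.5 = 54,660 g.
(b) Mass of 26.8% solution: 54,660 / 0.268 = 204,000 g.
(b) Volume: 204,000 g ÷ 1.13 g/mL = 180,500 mL.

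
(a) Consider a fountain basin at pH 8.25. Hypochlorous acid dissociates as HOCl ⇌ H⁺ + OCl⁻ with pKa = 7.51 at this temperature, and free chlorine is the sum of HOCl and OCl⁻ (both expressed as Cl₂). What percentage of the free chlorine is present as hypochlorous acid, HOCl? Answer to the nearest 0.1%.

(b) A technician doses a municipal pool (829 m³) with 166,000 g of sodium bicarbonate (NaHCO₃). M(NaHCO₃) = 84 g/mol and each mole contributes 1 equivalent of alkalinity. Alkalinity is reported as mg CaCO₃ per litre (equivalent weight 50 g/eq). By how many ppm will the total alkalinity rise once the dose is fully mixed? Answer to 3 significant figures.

(a) 15.4%; (b) 119 ppm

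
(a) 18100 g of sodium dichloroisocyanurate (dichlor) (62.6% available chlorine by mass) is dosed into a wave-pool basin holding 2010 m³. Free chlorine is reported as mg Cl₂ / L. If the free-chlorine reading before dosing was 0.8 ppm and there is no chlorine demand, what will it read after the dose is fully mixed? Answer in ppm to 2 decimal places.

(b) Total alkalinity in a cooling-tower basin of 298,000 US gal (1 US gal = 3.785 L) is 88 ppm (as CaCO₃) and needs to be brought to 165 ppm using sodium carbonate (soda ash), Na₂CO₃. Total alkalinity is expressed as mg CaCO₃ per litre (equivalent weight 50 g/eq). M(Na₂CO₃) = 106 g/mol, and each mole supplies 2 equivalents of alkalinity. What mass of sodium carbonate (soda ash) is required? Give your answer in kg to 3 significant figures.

(a) Volume: 2010 m³ = 2,010,000 L.
(a) Available chlorine delivered: 18,100 g × 0.626 = 11,330 g as Cl₂.
(a) Concentration rise: 11,330 g / 2,010,000 L = 5.637 mg/L = 5.64 ppm.
(a) Final FC: 0.8 + 5.64 = 6.44 ppm.

(b) Volume: 298,000 US gal × 3.785 L/gal = 1,127,930 L.
(b) Alkalinity to add: (165 − 88) = 77 mg/L as CaCO₃ × 1,127,930 L = 86,850 g as CaCO₃.
(b) Equivalents: 86,850 g ÷ 50 g/eq = 1737 eq.
(b) Each mole of Na₂CO₃ supplies 2 eq, so 1737 / 2 = 868.5 mol.
(b) Mass: 868.5 mol × 106 g/mol = 92,060 g.

(a) 6.44 ppm; (b) 92.1 kg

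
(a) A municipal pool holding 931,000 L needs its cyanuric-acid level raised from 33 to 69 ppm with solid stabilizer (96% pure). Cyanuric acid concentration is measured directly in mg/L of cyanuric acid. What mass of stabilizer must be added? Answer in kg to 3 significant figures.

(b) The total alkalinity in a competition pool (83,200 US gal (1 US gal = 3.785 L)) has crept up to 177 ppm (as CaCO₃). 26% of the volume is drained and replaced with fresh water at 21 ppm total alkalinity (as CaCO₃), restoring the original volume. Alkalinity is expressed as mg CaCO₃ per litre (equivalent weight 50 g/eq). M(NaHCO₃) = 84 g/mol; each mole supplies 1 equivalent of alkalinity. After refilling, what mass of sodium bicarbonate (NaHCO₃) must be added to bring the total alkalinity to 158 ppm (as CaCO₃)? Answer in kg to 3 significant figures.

(a) CYA to add: (69 − 33) = 36 mg/L × 931,000 L = 33,520 g cyanuric acid.
(a) At 96% purity: 33,520 / 0.96 = 34,910 g product.

(b) Volume: 83,200 US gal × 3.785 L/gal = 314,912 L.
(b) After draining 26% and refilling: 177 × 0.74 + 21 × 0.26 = 136.44 ppm.
(b) Deficit to target: 158 − 136.44 = 21.56 mg/L.
(b) As CaCO₃: 21.56 mg/L × 314,912 L = 6790 g; ÷ 50 g/eq ÷ 1 = 135.8 mol NaHCO₃.
(b) Mass: 135.8 × 84 = 11,410 g.

(a) 34.9 kg; (b) 11.4 kg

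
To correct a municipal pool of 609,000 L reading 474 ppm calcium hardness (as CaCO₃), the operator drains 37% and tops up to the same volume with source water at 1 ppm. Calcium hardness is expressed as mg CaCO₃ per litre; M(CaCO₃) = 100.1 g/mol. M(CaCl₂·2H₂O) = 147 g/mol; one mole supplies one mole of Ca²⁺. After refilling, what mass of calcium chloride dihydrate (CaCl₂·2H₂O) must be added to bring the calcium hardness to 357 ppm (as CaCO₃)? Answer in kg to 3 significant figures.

51.9 kg

After draining 37% and refilling: 474 × 0.63 + 1 × 0.37 = 298.99 ppm.
Deficit to target: 357 − 298.99 = 58.01 mg/L.
As CaCO₃: 58.01 mg/L × 609,000 L = 35,330 g; ÷ 100.1 = 352.9 mol Ca²⁺.
Mass: 352.9 × 147 = 51,880 g.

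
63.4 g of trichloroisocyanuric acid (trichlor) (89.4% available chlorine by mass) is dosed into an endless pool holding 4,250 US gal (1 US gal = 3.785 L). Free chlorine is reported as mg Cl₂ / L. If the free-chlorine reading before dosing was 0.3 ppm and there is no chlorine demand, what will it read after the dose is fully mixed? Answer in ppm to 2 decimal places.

Volume: 4,250 US gal × 3.785 L/gal = 16,086 L.
Available chlorine delivered: 63.4 g × 0.894 = 56.68 g as Cl₂.
Concentration rise: 56.68 g / 16,086 L = 3.523 mg/L = 3.52 ppm.
Final FC: 0.3 + 3.52 = 3.82 ppm.

3.82 ppm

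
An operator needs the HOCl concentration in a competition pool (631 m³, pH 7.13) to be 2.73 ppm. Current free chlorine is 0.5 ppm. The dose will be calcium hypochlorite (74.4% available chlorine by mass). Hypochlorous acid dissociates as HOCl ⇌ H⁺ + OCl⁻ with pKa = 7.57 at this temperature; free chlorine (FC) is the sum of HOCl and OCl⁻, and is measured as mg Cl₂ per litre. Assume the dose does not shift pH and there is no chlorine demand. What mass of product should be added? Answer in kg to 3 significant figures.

2.73 kg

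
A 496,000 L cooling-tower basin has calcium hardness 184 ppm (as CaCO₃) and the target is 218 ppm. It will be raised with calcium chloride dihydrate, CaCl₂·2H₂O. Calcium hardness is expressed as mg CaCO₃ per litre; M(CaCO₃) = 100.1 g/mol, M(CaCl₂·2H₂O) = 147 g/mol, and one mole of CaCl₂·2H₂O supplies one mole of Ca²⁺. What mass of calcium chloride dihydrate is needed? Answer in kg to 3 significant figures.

24.8 kg

Hardness to add: (218 − 184) = 34 mg/L as CaCO₃ × 496,000 L = 16,860 g as CaCO₃.
Moles of Ca²⁺ (1 mol Ca²⁺ ≡ 1 mol CaCO₃): 16,860 / 100.1 g/mol = 168.5 mol.
Mass of CaCl₂·2H₂O: 168.5 × 147 = 24,770 g.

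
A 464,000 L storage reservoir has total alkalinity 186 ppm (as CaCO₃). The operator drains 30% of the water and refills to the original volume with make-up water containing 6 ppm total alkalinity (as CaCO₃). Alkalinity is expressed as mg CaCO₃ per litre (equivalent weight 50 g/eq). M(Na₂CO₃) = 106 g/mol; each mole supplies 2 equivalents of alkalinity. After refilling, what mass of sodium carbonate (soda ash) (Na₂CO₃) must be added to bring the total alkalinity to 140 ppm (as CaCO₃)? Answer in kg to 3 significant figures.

3.93 kg

After draining 30% and refilling: 186 × 0.70 + 6 × 0.30 = 132 ppm.
Deficit to target: 140 − 132 = 8 mg/L.
As CaCO₃: 8 mg/L × 464,000 L = 3712 g; ÷ 50 g/eq ÷ 2 = 37.12 mol Na₂CO₃.
Mass: 37.12 × 106 = 3935 g.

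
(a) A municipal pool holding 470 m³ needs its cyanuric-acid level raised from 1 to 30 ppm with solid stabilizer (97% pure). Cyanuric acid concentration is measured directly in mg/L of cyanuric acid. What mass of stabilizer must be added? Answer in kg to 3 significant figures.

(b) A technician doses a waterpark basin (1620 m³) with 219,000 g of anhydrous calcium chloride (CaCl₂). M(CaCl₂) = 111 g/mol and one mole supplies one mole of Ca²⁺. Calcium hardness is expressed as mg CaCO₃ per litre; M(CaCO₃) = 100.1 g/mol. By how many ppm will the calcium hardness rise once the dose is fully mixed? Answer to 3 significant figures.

(a) 14.1 kg; (b) 122 ppm

(a) Volume: 470 m³ = 470,000 L.
(a) CYA to add: (30 − 1) = 29 mg/L × 470,000 L = 13,630 g cyanuric acid.
(a) At 97% purity: 13,630 / 0.97 = 14,050 g product.

(b) Volume: 1620 m³ = 1,620,000 L.
(b) Moles of Ca²⁺: 219,000 g ÷ 111 g/mol = 1973 mol.
(b) As CaCO₃: 1973 mol × 100.1 g/mol = 197,500 g.
(b) Rise: 197,500 g / 1,620,000 L × 1000 = 121.9 mg/L.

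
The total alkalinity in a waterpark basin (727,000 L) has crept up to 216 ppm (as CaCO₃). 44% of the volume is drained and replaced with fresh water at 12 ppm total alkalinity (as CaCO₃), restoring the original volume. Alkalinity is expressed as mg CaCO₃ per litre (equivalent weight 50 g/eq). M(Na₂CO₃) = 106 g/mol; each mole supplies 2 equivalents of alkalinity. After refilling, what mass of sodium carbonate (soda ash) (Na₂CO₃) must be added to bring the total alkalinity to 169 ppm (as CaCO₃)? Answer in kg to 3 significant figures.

33.0 kg

After draining 44% and refilling: 216 × 0.56 + 12 × 0.44 = 126.24 ppm.
Deficit to target: 169 − 126.24 = 42.76 mg/L.
As CaCO₃: 42.76 mg/L × 727,000 L = 31,090 g; ÷ 50 g/eq ÷ 2 = 310.9 mol Na₂CO₃.
Mass: 310.9 × 106 = 32,950 g.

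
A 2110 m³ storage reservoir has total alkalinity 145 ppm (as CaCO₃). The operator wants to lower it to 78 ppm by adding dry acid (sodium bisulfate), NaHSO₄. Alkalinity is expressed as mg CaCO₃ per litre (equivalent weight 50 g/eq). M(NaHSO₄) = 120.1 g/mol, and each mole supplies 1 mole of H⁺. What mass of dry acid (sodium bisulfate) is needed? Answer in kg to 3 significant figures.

Volume: 2110 m³ = 2,110,000 L.
Alkalinity to neutralize: (145 − 78) = 67 mg/L as CaCO₃ × 2,110,000 L = 141,400 g as CaCO₃.
Equivalents of H⁺ required: 141,400 ÷ 50 g/eq = 2827 eq = 2827 mol NaHSO₄.
Mass of NaHSO₄: 2827 × 120.1 = 339,600 g.

340 kg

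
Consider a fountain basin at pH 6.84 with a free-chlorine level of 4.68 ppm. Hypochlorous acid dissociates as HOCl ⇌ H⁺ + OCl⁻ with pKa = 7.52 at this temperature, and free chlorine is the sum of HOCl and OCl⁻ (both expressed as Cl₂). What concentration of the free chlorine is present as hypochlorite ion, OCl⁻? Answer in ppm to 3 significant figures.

[OCl⁻]/[HOCl] = 10^(pH − pKa) = 10^(6.84 − 7.52) = 10^-0.68 = 0.2089.
Fraction as HOCl = 1 / (1 + 0.2089) = 0.8272.
OCl⁻ = (1 − 0.8272) × 4.68 ppm = 0.8088 ppm.

0.809 ppm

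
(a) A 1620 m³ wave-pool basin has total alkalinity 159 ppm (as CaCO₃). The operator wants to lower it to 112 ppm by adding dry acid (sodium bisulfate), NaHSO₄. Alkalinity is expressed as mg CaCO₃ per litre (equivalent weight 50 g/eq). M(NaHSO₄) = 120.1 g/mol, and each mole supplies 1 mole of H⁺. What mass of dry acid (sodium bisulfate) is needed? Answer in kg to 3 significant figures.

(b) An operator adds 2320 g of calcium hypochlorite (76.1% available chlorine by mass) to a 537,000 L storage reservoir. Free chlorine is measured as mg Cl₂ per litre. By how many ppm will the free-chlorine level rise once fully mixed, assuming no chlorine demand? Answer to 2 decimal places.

(a) 183 kg; (b) 3.29 ppm

(a) Volume: 1620 m³ = 1,620,000 L.
(a) Alkalinity to neutralize: (159 − 112) = 47 mg/L as CaCO₃ × 1,620,000 L = 76,140 g as CaCO₃.
(a) Equivalents of H⁺ required: 76,140 ÷ 50 g/eq = 1523 eq = 1523 mol NaHSO₄.
(a) Mass of NaHSO₄: 1523 × 120.1 = 182,900 g.

(b) Available chlorine delivered: 2320 g × 0.761 = 1766 g as Cl₂.
(b) Concentration rise: 1766 g / 537,000 L = 3.288 mg/L = 3.29 ppm.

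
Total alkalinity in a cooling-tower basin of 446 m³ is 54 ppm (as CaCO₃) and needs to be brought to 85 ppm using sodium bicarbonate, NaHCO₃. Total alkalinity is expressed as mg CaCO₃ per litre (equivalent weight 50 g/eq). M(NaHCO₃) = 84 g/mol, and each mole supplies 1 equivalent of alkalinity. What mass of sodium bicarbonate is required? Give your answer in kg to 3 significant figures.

Volume: 446 m³ = 446,000 L.
Alkalinity to add: (85 − 54) = 31 mg/L as CaCO₃ × 446,000 L = 13,830 g as CaCO₃.
Equivalents: 13,830 g ÷ 50 g/eq = 276.5 eq.
NaHCO₃ supplies 1 eq per mole → 276.5 mol.
Mass: 276.5 mol × 84 g/mol = 23,230 g.

23.2 kg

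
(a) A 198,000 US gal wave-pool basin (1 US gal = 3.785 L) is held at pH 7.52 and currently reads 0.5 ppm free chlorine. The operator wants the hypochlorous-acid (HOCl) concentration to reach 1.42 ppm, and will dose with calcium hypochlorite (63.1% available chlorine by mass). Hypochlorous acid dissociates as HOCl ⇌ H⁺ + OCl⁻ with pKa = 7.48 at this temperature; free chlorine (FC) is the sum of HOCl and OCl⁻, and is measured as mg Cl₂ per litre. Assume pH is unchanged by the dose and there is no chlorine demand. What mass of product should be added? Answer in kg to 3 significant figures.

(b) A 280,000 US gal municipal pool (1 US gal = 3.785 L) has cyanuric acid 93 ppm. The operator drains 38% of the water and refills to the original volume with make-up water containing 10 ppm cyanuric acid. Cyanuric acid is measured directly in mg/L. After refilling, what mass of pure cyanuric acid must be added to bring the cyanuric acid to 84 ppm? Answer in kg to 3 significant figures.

(a) Volume: 198,000 US gal × 3.785 L/gal = 749,430 L.
(a) [OCl⁻]/[HOCl] = 10^(pH − pKa) = 10^(7.52 − 7.48) = 1.096; fraction as HOCl = 1/(1 + 1.096) = 0.477.
(a) Free chlorine required for 1.42 ppm HOCl: 1.42 / 0.477 = 2.977 ppm.
(a) FC to add: 2.977 − 0.5 = 2.477 mg/L as Cl₂.
(a) Cl₂ equivalent: 2.477 mg/L × 749,430 L = 1856 g.
(a) Product at 63.1% available Cl: 1856 / 0.631 = 2942 g.

(b) Volume: 280,000 US gal × 3.785 L/gal = 1,059,800 L.
(b) After draining 38% and refilling: 93 × 0.62 + 10 × 0.38 = 61.46 ppm.
(b) Deficit to target: 84 − 61.46 = 22.54 mg/L.
(b) Mass: 22.54 mg/L × 1,059,800 L = 23,890 g cyanuric acid.

(a) 2.94 kg; (b) 23.9 kg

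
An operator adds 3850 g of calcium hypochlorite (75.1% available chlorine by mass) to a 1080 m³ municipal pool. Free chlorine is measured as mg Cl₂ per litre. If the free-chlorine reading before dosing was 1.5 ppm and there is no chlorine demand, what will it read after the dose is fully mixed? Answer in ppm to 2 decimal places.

4.18 ppm

Volume: 1080 m³ = 1,080,000 L.
Available chlorine delivered: 3850 g × 0.751 = 2891 g as Cl₂.
Concentration rise: 2891 g / 1,080,000 L = 2.677 mg/L = 2.68 ppm.
Final FC: 1.5 + 2.68 = 4.18 ppm.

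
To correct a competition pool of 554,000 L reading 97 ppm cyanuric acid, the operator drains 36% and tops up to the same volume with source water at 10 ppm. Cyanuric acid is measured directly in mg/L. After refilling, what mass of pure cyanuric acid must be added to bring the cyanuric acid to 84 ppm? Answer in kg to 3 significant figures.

After draining 36% and refilling: 97 × 0.64 + 10 × 0.36 = 65.68 ppm.
Deficit to target: 84 − 65.68 = 18.32 mg/L.
Mass: 18.32 mg/L × 554,000 L = 10,150 g cyanuric acid.

10.1 kg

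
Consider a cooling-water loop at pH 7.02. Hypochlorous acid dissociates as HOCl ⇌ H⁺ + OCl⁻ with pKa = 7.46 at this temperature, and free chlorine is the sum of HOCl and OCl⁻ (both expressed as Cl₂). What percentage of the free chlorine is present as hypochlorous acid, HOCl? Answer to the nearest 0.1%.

[OCl⁻]/[HOCl] = 10^(pH − pKa) = 10^(7.02 − 7.46) = 10^-0.44 = 0.3631.
Fraction as HOCl = 1 / (1 + 0.3631) = 0.7336.

73.4%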